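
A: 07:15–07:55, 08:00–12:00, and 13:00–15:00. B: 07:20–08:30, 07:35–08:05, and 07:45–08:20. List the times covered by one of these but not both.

Second set merges to 07:20–08:30.
A but not B: 07:15–07:20, 08:30–12:00, 13:00–15:00.
B but not A: 07:55–08:00.
Combining gives A △ B.

07:15–07:20, 07:55–08:00, 08:30–12:00, 13:00–15:00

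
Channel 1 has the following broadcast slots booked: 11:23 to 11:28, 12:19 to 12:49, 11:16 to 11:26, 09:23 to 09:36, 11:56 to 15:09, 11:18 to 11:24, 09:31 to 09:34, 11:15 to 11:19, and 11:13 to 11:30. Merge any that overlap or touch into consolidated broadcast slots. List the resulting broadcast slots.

09:23–09:36, 11:13–11:30, 11:56–15:09

Sort by start: 09:23–09:36, 09:31–09:34, 11:13–11:30, 11:15–11:19, 11:16–11:26, 11:18–11:24, 11:23–11:28, 11:56–15:09, 12:19–12:49.
09:31–09:34 overlaps/touches 09:23–09:36 → extend to 09:23–09:36.
11:13–11:30 is disjoint → start new block.
11:15–11:19 overlaps/touches 11:13–11:30 → extend to 11:13–11:30.
11:16–11:26 overlaps/touches 11:13–11:30 → extend to 11:13–11:30.
11:18–11:24 overlaps/touches 11:13–11:30 → extend to 11:13–11:30.
11:23–11:28 overlaps/touches 11:13–11:30 → extend to 11:13–11:30.
11:56–15:09 is disjoint → start new block.
12:19–12:49 overlaps/touches 11:56–15:09 → extend to 11:56–15:09.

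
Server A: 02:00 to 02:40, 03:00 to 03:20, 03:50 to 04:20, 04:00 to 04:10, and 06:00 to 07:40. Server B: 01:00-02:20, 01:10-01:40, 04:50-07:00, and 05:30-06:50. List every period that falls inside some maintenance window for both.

First set merges to 02:00–02:40, 03:00–03:20, 03:50–04:20, 06:00–07:40.
Second set merges to 01:00–02:20, 04:50–07:00.
02:00–02:40 meets the second set on 02:00–02:20.
03:00–03:20: no overlap with the second set.
03:50–04:20: no overlap with the second set.
06:00–07:40 meets the second set on 06:00–07:00.

02:00–02:20, 06:00–07:00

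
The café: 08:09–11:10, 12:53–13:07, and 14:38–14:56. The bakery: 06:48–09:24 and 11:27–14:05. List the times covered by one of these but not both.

06:48–08:09, 09:24–11:10, 11:27–12:53, 13:07–14:05, 14:38–14:56

A but not B: 09:24–11:10, 14:38–14:56.
B but not A: 06:48–08:09, 11:27–12:53, 13:07–14:05.
Combining gives A △ B.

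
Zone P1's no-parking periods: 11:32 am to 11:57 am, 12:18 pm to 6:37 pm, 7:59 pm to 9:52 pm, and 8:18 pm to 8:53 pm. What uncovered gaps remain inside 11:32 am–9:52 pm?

11:57 am–12:18 pm, 6:37 pm–7:59 pm

After merging, the occupied span is 11:32 am–11:57 am, 12:18 pm–6:37 pm, 7:59 pm–9:52 pm.
Uncovered inside 11:32 am–9:52 pm: 11:57 am–12:18 pm, 6:37 pm–7:59 pm.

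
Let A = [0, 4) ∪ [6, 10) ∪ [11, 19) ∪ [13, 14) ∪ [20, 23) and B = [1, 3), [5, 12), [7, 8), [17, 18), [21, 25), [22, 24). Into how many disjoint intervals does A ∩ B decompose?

First set merges to [0, 4), [6, 10), [11, 19), [20, 23).
Second set merges to [1, 3), [5, 12), [17, 18), [21, 25).
A ∩ B = [1, 3), [6, 10), [11, 12), [17, 18), [21, 23).
That is 5 disjoint pieces.

5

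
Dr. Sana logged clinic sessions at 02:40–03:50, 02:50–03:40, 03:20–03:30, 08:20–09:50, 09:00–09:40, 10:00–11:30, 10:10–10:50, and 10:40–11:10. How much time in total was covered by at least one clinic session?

Merged: 02:40-03:50, 08:20-09:50, 10:00-11:30.
Lengths: 1 h 10 min + 1 h 30 min + 1 h 30 min = 4 h 10 min.

4 h 10 min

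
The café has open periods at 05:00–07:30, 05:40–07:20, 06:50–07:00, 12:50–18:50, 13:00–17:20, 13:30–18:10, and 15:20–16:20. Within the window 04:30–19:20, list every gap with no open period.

04:30–05:00, 07:30–12:50, 18:50–19:20

The merged coverage is 05:00–07:30, 12:50–18:50.
Uncovered inside 04:30–19:20: 04:30–05:00, 07:30–12:50, 18:50–19:20.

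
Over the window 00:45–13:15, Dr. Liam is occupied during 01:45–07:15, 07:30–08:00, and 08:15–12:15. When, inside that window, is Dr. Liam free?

00:45–01:45, 07:15–07:30, 08:00–08:15, 12:15–13:15

After merging, the occupied span is 01:45–07:15, 07:30–08:00, 08:15–12:15.
Gaps within 00:45–13:15: 00:45–01:45, 07:15–07:30, 08:00–08:15, 12:15–13:15.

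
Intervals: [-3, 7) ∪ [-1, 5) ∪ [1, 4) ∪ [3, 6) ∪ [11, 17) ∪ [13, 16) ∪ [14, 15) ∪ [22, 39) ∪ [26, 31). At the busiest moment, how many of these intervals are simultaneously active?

4

Walk the sorted start/end points keeping a running depth.
The depth first hits 4 at 3.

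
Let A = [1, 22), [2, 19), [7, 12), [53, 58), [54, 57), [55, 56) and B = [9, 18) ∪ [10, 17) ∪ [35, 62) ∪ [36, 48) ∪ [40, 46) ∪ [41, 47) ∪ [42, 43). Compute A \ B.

A, merged: [1, 22), [53, 58).
B, merged: [9, 18), [35, 62).
[1, 22) minus B → [1, 9), [18, 22).
[53, 58): fully covered by B → removed.

[1, 9) ∪ [18, 22)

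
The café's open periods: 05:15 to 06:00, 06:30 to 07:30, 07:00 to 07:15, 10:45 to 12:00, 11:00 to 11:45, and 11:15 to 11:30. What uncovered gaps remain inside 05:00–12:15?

Covered (merged): 05:15–06:00, 06:30–07:30, 10:45–12:00.
Complement within 05:00–12:15: 05:00–05:15, 06:00–06:30, 07:30–10:45, 12:00–12:15.

05:00–05:15, 06:00–06:30, 07:30–10:45, 12:00–12:15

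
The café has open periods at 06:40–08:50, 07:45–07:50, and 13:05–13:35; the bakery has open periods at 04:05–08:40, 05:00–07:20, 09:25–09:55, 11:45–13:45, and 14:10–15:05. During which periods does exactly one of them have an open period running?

Merge the first list: 06:40–08:50, 13:05–13:35.
Merge the second list: 04:05–08:40, 09:25–09:55, 11:45–13:45, 14:10–15:05.
A but not B: 08:40–08:50.
B but not A: 04:05–06:40, 09:25–09:55, 11:45–13:05, 13:35–13:45, 14:10–15:05.
Combining gives A △ B.

04:05–06:40, 08:40–08:50, 09:25–09:55, 11:45–13:05, 13:35–13:45, 14:10–15:05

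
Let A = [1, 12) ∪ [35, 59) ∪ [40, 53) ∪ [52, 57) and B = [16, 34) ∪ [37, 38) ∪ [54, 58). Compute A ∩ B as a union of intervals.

[37, 38) ∪ [54, 58)

A, merged: [1, 12), [35, 59).
[1, 12) meets no B interval.
[35, 59) ∩ B → [37, 38), [54, 58).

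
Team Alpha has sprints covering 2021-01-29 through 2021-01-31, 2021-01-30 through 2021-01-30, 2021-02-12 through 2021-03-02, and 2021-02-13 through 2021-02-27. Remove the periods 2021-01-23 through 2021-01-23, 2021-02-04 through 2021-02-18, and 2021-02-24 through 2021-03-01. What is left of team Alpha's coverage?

2021-01-29 through 2021-01-31, 2021-02-19 through 2021-02-23, 2021-03-02 through 2021-03-02

A, merged: 2021-01-29 through 2021-01-31, 2021-02-12 through 2021-03-02.
2021-01-29 through 2021-01-31 is untouched.
2021-02-12 through 2021-03-02 with B removed leaves 2021-02-19 through 2021-02-23, 2021-03-02 through 2021-03-02.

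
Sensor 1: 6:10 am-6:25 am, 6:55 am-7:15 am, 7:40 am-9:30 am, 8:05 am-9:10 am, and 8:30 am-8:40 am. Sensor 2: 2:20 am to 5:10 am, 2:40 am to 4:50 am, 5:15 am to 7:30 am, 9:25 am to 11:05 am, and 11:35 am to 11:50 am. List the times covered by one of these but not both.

2:20 am–5:10 am, 5:15 am–6:10 am, 6:25 am–6:55 am, 7:15 am–7:30 am, 7:40 am–9:25 am, 9:30 am–11:05 am, 11:35 am–11:50 am

First set merges to 6:10 am–6:25 am, 6:55 am–7:15 am, 7:40 am–9:30 am.
Second set merges to 2:20 am–5:10 am, 5:15 am–7:30 am, 9:25 am–11:05 am, 11:35 am–11:50 am.
A but not B: 7:40 am–9:25 am.
B but not A: 2:20 am–5:10 am, 5:15 am–6:10 am, 6:25 am–6:55 am, 7:15 am–7:30 am, 9:30 am–11:05 am, 11:35 am–11:50 am.
Combining gives A △ B.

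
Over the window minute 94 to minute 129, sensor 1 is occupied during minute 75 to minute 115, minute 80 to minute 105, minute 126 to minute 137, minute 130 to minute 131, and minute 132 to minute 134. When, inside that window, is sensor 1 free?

After merging, the occupied span is minute 75 to minute 115, minute 126 to minute 137.
Uncovered inside minute 94 to minute 129: minute 115 to minute 126.

minute 115 to minute 126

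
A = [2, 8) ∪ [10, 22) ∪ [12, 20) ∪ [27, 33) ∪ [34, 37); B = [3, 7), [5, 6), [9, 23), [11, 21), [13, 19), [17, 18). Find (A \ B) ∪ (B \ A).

First set merges to [2, 8), [10, 22), [27, 33), [34, 37).
Second set merges to [3, 7), [9, 23).
Only in the first: [2, 3), [7, 8), [27, 33), [34, 37).
Only in the second: [9, 10), [22, 23).
Together these are the periods covered by exactly one.

[2, 3) ∪ [7, 8) ∪ [9, 10) ∪ [22, 23) ∪ [27, 33) ∪ [34, 37)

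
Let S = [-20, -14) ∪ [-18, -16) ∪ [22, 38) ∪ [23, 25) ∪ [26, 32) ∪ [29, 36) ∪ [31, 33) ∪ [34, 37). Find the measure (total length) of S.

Merged: [-20, -14), [22, 38).
Lengths: 6 + 16 = 22.

22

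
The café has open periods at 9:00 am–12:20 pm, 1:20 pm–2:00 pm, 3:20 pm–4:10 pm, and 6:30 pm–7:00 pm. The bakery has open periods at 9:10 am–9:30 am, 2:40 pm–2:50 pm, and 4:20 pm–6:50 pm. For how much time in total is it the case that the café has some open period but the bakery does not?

4 h 40 min

A \ B = 9:00 am-9:10 am, 9:30 am-12:20 pm, 1:20 pm-2:00 pm, 3:20 pm-4:10 pm, 6:50 pm-7:00 pm.
Total: 10 min + 2 h 50 min + 40 min + 50 min + 10 min = 4 h 40 min.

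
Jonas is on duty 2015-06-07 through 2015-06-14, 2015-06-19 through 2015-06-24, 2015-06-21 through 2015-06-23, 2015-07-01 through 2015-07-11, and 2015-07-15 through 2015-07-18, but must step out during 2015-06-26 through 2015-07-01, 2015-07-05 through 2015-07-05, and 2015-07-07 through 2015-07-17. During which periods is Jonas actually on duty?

2015-06-07 through 2015-06-14, 2015-06-19 through 2015-06-24, 2015-07-02 through 2015-07-04, 2015-07-06 through 2015-07-06, 2015-07-18 through 2015-07-18

A, merged: 2015-06-07 through 2015-06-14, 2015-06-19 through 2015-06-24, 2015-07-01 through 2015-07-11, 2015-07-15 through 2015-07-18.
2015-06-07 through 2015-06-14 is untouched.
2015-06-19 through 2015-06-24 is untouched.
2015-07-01 through 2015-07-11 with B removed leaves 2015-07-02 through 2015-07-04, 2015-07-06 through 2015-07-06.
2015-07-15 through 2015-07-18 with B removed leaves 2015-07-18 through 2015-07-18.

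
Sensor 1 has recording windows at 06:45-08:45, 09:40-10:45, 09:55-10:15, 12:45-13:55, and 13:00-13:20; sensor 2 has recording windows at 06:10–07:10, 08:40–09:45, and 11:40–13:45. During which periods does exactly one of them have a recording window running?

Merge the first list: 06:45–08:45, 09:40–10:45, 12:45–13:55.
Only in the first: 07:10–08:40, 09:45–10:45, 13:45–13:55.
Only in the second: 06:10–06:45, 08:45–09:40, 11:40–12:45.
Together these are the periods covered by exactly one.

06:10–06:45, 07:10–08:40, 08:45–09:40, 09:45–10:45, 11:40–12:45, 13:45–13:55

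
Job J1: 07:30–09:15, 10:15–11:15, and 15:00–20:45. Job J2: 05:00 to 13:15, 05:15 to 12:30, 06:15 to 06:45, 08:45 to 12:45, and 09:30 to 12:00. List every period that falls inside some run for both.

07:30-09:15, 10:15-11:15

B, merged: 05:00-13:15.
07:30-09:15 overlaps B on 07:30-09:15.
10:15-11:15 overlaps B on 10:15-11:15.
15:00-20:45 falls entirely outside B.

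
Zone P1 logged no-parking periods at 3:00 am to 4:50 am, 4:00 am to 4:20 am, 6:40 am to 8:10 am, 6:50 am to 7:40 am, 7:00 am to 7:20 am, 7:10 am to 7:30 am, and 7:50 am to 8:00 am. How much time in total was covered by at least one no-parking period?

Merged: 3:00 am–4:50 am, 6:40 am–8:10 am.
Lengths: 1 h 50 min + 1 h 30 min = 3 h 20 min.

3 h 20 min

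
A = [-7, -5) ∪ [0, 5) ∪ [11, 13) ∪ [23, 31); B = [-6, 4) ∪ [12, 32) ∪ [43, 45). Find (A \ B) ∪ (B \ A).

A but not B: [-7, -6), [4, 5), [11, 12).
B but not A: [-5, 0), [13, 23), [31, 32), [43, 45).
Combining gives A △ B.

[-7, -6) ∪ [-5, 0) ∪ [4, 5) ∪ [11, 12) ∪ [13, 23) ∪ [31, 32) ∪ [43, 45)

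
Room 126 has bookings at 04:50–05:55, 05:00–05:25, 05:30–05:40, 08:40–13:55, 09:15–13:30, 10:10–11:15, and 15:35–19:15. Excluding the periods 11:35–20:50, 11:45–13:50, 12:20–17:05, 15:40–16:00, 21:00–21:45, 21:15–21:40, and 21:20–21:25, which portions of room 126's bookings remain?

04:50–05:55, 08:40–11:35

A, merged: 04:50–05:55, 08:40–13:55, 15:35–19:15.
B, merged: 11:35–20:50, 21:00–21:45.
04:50–05:55: no B overlap → unchanged.
08:40–13:55 minus B → 08:40–11:35.
15:35–19:15: fully covered by B → removed.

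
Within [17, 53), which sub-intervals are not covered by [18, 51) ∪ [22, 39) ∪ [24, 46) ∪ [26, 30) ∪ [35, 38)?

[17, 18) ∪ [51, 53)

Covered (merged): [18, 51).
Complement within [17, 53): [17, 18), [51, 53).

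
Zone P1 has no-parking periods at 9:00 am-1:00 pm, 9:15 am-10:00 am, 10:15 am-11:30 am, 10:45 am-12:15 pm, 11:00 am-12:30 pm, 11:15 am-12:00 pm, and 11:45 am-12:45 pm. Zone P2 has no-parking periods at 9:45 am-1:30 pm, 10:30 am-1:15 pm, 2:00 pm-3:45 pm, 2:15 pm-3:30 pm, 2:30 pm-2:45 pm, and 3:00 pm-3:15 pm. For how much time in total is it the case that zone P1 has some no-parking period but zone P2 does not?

Merge the first list: 9:00 am–1:00 pm.
Merge the second list: 9:45 am–1:30 pm, 2:00 pm–3:45 pm.
A \ B = 9:00 am–9:45 am.
Total: 45 min.

45 min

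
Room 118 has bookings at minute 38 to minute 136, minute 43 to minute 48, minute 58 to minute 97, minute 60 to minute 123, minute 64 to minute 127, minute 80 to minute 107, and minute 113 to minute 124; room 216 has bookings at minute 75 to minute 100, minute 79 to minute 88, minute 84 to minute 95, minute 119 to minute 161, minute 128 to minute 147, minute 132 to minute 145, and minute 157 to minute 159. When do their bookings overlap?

minute 75 to minute 100, minute 119 to minute 136

A, merged: minute 38 to minute 136.
B, merged: minute 75 to minute 100, minute 119 to minute 161.
minute 38 to minute 136 ∩ B → minute 75 to minute 100, minute 119 to minute 136.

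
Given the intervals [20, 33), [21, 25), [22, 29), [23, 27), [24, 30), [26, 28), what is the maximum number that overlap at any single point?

5

Walk the sorted start/end points keeping a running depth.
The depth first hits 5 at 24.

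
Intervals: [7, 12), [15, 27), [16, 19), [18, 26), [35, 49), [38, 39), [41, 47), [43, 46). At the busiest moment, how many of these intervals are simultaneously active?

Sweep endpoints in order; track running count of active intervals.
Peak of 3 reached at 18.

3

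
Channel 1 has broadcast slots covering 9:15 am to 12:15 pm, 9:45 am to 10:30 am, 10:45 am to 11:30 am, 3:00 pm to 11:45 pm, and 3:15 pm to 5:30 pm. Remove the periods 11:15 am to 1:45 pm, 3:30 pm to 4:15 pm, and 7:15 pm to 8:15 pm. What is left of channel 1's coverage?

A, merged: 9:15 am–12:15 pm, 3:00 pm–11:45 pm.
9:15 am–12:15 pm minus B → 9:15 am–11:15 am.
3:00 pm–11:45 pm minus B → 3:00 pm–3:30 pm, 4:15 pm–7:15 pm, 8:15 pm–11:45 pm.

9:15 am–11:15 am, 3:00 pm–3:30 pm, 4:15 pm–7:15 pm, 8:15 pm–11:45 pm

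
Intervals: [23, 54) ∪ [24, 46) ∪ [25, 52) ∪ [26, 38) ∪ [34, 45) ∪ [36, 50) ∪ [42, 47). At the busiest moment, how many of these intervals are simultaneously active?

At 36, 6 of the intervals are simultaneously active.
No point has more.

6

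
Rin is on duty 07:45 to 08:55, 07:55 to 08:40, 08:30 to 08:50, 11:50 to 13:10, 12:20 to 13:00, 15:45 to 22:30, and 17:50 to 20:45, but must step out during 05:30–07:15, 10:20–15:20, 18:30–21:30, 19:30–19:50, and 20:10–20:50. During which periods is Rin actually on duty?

A, merged: 07:45–08:55, 11:50–13:10, 15:45–22:30.
B, merged: 05:30–07:15, 10:20–15:20, 18:30–21:30.
07:45–08:55: no B overlap → unchanged.
11:50–13:10: fully covered by B → removed.
15:45–22:30 minus B → 15:45–18:30, 21:30–22:30.

07:45–08:55, 15:45–18:30, 21:30–22:30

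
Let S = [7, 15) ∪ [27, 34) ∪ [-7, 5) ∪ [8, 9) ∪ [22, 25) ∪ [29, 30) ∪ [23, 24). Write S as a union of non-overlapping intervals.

[-7, 5) ∪ [7, 15) ∪ [22, 25) ∪ [27, 34)

Sort by start: [-7, 5), [7, 15), [8, 9), [22, 25), [23, 24), [27, 34), [29, 30).
[7, 15) is disjoint → start new block.
[8, 9) overlaps/touches [7, 15) → extend to [7, 15).
[22, 25) is disjoint → start new block.
[23, 24) overlaps/touches [22, 25) → extend to [22, 25).
[27, 34) is disjoint → start new block.
[29, 30) overlaps/touches [27, 34) → extend to [27, 34).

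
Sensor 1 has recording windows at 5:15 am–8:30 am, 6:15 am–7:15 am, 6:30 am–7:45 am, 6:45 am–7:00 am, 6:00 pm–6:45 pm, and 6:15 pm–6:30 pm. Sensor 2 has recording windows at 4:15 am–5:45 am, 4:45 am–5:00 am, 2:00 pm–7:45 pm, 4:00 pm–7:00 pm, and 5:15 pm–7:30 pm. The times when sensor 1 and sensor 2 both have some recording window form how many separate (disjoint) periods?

2

A, merged: 5:15 am-8:30 am, 6:00 pm-6:45 pm.
B, merged: 4:15 am-5:45 am, 2:00 pm-7:45 pm.
A ∩ B = 5:15 am-5:45 am, 6:00 pm-6:45 pm.
That is 2 disjoint pieces.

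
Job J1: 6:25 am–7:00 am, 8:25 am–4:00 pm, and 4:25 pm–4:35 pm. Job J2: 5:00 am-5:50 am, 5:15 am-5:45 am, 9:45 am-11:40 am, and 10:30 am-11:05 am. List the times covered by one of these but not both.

5:00 am-5:50 am, 6:25 am-7:00 am, 8:25 am-9:45 am, 11:40 am-4:00 pm, 4:25 pm-4:35 pm

Second set merges to 5:00 am-5:50 am, 9:45 am-11:40 am.
Only in the first: 6:25 am-7:00 am, 8:25 am-9:45 am, 11:40 am-4:00 pm, 4:25 pm-4:35 pm.
Only in the second: 5:00 am-5:50 am.
Together these are the periods covered by exactly one.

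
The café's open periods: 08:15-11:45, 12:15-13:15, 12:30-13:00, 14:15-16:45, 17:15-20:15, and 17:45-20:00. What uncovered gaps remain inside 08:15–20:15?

11:45–12:15, 13:15–14:15, 16:45–17:15

The merged coverage is 08:15–11:45, 12:15–13:15, 14:15–16:45, 17:15–20:15.
Gaps within 08:15–20:15: 11:45–12:15, 13:15–14:15, 16:45–17:15.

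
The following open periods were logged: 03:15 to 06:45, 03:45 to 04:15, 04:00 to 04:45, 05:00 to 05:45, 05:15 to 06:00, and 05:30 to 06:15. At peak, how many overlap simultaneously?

4

Sweep endpoints in order; track running count of active intervals.
Peak of 4 reached at 05:30.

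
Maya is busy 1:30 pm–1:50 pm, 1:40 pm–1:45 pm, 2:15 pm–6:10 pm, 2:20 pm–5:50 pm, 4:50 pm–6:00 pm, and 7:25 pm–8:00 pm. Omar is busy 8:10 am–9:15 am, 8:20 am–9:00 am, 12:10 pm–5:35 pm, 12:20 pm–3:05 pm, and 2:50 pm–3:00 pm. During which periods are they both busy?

First set merges to 1:30 pm-1:50 pm, 2:15 pm-6:10 pm, 7:25 pm-8:00 pm.
Second set merges to 8:10 am-9:15 am, 12:10 pm-5:35 pm.
1:30 pm-1:50 pm ∩ B → 1:30 pm-1:50 pm.
2:15 pm-6:10 pm ∩ B → 2:15 pm-5:35 pm.
7:25 pm-8:00 pm meets no B interval.

1:30 pm-1:50 pm, 2:15 pm-5:35 pm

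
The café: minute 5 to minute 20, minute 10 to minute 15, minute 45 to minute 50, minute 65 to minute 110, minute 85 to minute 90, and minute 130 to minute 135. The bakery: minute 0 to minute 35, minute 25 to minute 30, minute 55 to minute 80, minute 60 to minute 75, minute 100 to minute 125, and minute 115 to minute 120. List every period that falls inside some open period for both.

minute 5 to minute 20, minute 65 to minute 80, minute 100 to minute 110

First set merges to minute 5 to minute 20, minute 45 to minute 50, minute 65 to minute 110, minute 130 to minute 135.
Second set merges to minute 0 to minute 35, minute 55 to minute 80, minute 100 to minute 125.
minute 5 to minute 20 overlaps B on minute 5 to minute 20.
minute 45 to minute 50 falls entirely outside B.
minute 65 to minute 110 overlaps B on minute 65 to minute 80, minute 100 to minute 110.
minute 130 to minute 135 falls entirely outside B.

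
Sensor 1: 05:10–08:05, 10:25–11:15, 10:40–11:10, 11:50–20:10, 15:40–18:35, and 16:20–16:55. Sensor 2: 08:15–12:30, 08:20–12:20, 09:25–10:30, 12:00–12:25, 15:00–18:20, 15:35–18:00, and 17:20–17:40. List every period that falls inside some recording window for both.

10:25-11:15, 11:50-12:30, 15:00-18:20

First set merges to 05:10-08:05, 10:25-11:15, 11:50-20:10.
Second set merges to 08:15-12:30, 15:00-18:20.
05:10-08:05 falls entirely outside B.
10:25-11:15 overlaps B on 10:25-11:15.
11:50-20:10 overlaps B on 11:50-12:30, 15:00-18:20.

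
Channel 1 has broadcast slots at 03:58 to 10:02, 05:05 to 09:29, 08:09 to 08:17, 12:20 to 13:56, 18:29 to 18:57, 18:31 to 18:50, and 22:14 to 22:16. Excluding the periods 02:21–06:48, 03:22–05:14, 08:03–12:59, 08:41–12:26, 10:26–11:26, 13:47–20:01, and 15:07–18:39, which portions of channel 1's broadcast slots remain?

A, merged: 03:58–10:02, 12:20–13:56, 18:29–18:57, 22:14–22:16.
B, merged: 02:21–06:48, 08:03–12:59, 13:47–20:01.
03:58–10:02 minus B → 06:48–08:03.
12:20–13:56 minus B → 12:59–13:47.
18:29–18:57: fully covered by B → removed.
22:14–22:16: no B overlap → unchanged.

06:48–08:03, 12:59–13:47, 22:14–22:16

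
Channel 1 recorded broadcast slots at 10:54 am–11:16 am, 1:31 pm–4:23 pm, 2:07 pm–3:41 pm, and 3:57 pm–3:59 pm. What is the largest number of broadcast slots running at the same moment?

2

At 2:07 pm, 2 of the intervals are simultaneously active.
No point has more.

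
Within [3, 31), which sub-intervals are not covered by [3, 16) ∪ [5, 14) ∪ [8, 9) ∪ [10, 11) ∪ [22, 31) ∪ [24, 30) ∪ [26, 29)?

[16, 22)

Covered (merged): [3, 16), [22, 31).
Complement within [3, 31): [16, 22).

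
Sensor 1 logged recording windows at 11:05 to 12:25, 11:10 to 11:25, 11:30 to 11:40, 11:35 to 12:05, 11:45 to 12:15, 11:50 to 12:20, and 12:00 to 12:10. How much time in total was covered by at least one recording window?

1 h 20 min

Merged: 11:05–12:25.
Length: 1 h 20 min.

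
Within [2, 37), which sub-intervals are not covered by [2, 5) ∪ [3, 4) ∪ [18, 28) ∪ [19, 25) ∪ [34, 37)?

Covered (merged): [2, 5), [18, 28), [34, 37).
Gaps within [2, 37): [5, 18), [28, 34).

[5, 18) ∪ [28, 34)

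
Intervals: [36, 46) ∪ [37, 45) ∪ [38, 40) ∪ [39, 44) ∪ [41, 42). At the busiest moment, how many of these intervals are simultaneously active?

At 39, 4 of the intervals are simultaneously active.
No point has more.

4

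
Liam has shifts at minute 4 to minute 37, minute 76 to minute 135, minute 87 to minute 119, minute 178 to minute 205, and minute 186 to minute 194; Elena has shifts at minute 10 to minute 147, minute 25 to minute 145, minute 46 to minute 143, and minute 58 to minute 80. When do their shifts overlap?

First set merges to minute 4 to minute 37, minute 76 to minute 135, minute 178 to minute 205.
Second set merges to minute 10 to minute 147.
minute 4 to minute 37 overlaps B on minute 10 to minute 37.
minute 76 to minute 135 overlaps B on minute 76 to minute 135.
minute 178 to minute 205 falls entirely outside B.

minute 10 to minute 37, minute 76 to minute 135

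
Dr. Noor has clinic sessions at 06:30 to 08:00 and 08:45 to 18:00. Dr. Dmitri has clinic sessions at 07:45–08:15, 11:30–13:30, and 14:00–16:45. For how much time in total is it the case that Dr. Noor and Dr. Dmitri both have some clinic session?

5 h

A ∩ B = 07:45–08:00, 11:30–13:30, 14:00–16:45.
Total: 15 min + 2 h + 2 h 45 min = 5 h.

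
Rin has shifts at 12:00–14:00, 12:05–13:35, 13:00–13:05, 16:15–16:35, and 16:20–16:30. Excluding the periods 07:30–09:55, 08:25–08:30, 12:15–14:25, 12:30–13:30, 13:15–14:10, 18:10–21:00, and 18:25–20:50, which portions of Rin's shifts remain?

A, merged: 12:00–14:00, 16:15–16:35.
B, merged: 07:30–09:55, 12:15–14:25, 18:10–21:00.
12:00–14:00 with B removed leaves 12:00–12:15.
16:15–16:35 is untouched.

12:00–12:15, 16:15–16:35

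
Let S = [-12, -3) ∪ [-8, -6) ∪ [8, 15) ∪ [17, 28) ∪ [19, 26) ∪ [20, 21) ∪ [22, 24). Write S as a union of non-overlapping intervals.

[-12, -3) ∪ [8, 15) ∪ [17, 28)

[-8, -6) overlaps/touches [-12, -3) → extend to [-12, -3).
[8, 15) is disjoint → start new block.
[17, 28) is disjoint → start new block.
[19, 26) overlaps/touches [17, 28) → extend to [17, 28).
[20, 21) overlaps/touches [17, 28) → extend to [17, 28).
[22, 24) overlaps/touches [17, 28) → extend to [17, 28).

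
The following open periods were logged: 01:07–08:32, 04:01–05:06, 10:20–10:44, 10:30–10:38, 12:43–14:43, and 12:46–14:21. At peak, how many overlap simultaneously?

Sweep endpoints in order; track running count of active intervals.
Peak of 2 reached at 04:01.

2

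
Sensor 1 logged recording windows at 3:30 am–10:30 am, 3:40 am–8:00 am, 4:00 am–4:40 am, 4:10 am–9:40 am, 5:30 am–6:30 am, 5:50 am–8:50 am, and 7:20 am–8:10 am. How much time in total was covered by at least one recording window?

7 h

Merged: 3:30 am-10:30 am.
Length: 7 h.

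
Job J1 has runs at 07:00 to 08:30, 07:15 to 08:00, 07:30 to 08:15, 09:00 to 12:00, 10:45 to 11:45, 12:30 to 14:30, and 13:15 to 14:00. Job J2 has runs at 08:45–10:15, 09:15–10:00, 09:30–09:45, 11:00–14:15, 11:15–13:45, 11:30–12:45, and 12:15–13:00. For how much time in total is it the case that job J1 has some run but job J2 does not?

2 h 30 min

A, merged: 07:00-08:30, 09:00-12:00, 12:30-14:30.
B, merged: 08:45-10:15, 11:00-14:15.
A \ B = 07:00-08:30, 10:15-11:00, 14:15-14:30.
Total: 1 h 30 min + 45 min + 15 min = 2 h 30 min.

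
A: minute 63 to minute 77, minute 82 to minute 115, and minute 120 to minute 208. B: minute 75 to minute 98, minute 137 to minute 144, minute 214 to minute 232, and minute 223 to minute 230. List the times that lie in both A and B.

minute 75 to minute 77, minute 82 to minute 98, minute 137 to minute 144

Second set merges to minute 75 to minute 98, minute 137 to minute 144, minute 214 to minute 232.
minute 63 to minute 77 ∩ B → minute 75 to minute 77.
minute 82 to minute 115 ∩ B → minute 82 to minute 98.
minute 120 to minute 208 ∩ B → minute 137 to minute 144.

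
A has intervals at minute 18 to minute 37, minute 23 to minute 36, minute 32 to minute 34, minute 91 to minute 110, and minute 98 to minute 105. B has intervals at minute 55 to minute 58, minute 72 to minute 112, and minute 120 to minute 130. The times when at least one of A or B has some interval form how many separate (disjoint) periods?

4

First set merges to minute 18 to minute 37, minute 91 to minute 110.
A ∪ B = minute 18 to minute 37, minute 55 to minute 58, minute 72 to minute 112, minute 120 to minute 130.
That is 4 disjoint pieces.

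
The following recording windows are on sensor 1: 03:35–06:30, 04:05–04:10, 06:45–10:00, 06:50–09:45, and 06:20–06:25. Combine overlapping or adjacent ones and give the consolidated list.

03:35-06:30, 06:45-10:00

Sort by start: 03:35-06:30, 04:05-04:10, 06:20-06:25, 06:45-10:00, 06:50-09:45.
04:05-04:10 overlaps/touches 03:35-06:30 → extend to 03:35-06:30.
06:20-06:25 overlaps/touches 03:35-06:30 → extend to 03:35-06:30.
06:45-10:00 is disjoint → start new block.
06:50-09:45 overlaps/touches 06:45-10:00 → extend to 06:45-10:00.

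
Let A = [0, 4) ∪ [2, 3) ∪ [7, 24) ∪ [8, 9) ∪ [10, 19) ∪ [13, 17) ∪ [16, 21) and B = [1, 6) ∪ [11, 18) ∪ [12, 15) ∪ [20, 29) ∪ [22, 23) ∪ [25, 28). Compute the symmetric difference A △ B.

[0, 1) ∪ [4, 6) ∪ [7, 11) ∪ [18, 20) ∪ [24, 29)

A, merged: [0, 4), [7, 24).
B, merged: [1, 6), [11, 18), [20, 29).
A but not B: [0, 1), [7, 11), [18, 20).
B but not A: [4, 6), [24, 29).
Combining gives A △ B.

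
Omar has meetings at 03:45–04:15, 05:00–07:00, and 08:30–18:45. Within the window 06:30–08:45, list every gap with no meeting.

07:00-08:30

Covered (merged): 03:45-04:15, 05:00-07:00, 08:30-18:45.
Gaps within 06:30-08:45: 07:00-08:30.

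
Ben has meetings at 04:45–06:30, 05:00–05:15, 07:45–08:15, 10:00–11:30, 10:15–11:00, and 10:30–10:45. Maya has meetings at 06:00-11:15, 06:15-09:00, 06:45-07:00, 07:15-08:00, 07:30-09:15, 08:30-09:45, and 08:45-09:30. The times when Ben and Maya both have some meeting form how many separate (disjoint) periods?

Merge the first list: 04:45–06:30, 07:45–08:15, 10:00–11:30.
Merge the second list: 06:00–11:15.
A ∩ B = 06:00–06:30, 07:45–08:15, 10:00–11:15.
That is 3 disjoint pieces.

3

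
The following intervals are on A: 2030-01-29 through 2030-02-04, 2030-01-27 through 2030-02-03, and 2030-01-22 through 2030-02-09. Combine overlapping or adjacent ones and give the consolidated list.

Sort by start: 2030-01-22 through 2030-02-09, 2030-01-27 through 2030-02-03, 2030-01-29 through 2030-02-04.
2030-01-27 through 2030-02-03 overlaps/touches 2030-01-22 through 2030-02-09 → extend to 2030-01-22 through 2030-02-09.
2030-01-29 through 2030-02-04 overlaps/touches 2030-01-22 through 2030-02-09 → extend to 2030-01-22 through 2030-02-09.

2030-01-22 through 2030-02-09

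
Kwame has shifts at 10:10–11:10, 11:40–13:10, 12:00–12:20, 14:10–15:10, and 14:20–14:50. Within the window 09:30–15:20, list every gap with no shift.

Covered (merged): 10:10–11:10, 11:40–13:10, 14:10–15:10.
Gaps within 09:30–15:20: 09:30–10:10, 11:10–11:40, 13:10–14:10, 15:10–15:20.

09:30–10:10, 11:10–11:40, 13:10–14:10, 15:10–15:20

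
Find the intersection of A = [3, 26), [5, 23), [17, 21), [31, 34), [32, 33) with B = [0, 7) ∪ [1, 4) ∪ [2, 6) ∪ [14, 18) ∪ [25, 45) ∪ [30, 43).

[3, 7) ∪ [14, 18) ∪ [25, 26) ∪ [31, 34)

Merge the first list: [3, 26), [31, 34).
Merge the second list: [0, 7), [14, 18), [25, 45).
[3, 26) overlaps B on [3, 7), [14, 18), [25, 26).
[31, 34) overlaps B on [31, 34).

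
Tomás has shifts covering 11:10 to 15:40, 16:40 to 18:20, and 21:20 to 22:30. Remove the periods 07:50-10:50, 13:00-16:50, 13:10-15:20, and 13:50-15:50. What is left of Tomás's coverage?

11:10-13:00, 16:50-18:20, 21:20-22:30

Merge the second list: 07:50-10:50, 13:00-16:50.
11:10-15:40 \ B = 11:10-13:00.
16:40-18:20 \ B = 16:50-18:20.
21:20-22:30: nothing removed.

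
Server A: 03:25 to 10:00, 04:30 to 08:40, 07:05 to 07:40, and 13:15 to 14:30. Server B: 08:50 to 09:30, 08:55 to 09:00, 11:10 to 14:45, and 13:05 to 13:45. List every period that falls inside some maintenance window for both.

08:50–09:30, 13:15–14:30

A, merged: 03:25–10:00, 13:15–14:30.
B, merged: 08:50–09:30, 11:10–14:45.
03:25–10:00 meets the second set on 08:50–09:30.
13:15–14:30 meets the second set on 13:15–14:30.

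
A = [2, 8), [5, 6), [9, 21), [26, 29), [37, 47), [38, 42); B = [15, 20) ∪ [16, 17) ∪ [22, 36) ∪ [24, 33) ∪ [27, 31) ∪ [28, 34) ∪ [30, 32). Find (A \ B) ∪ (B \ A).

[2, 8) ∪ [9, 15) ∪ [20, 21) ∪ [22, 26) ∪ [29, 36) ∪ [37, 47)

A, merged: [2, 8), [9, 21), [26, 29), [37, 47).
B, merged: [15, 20), [22, 36).
A \ B = [2, 8), [9, 15), [20, 21), [37, 47).
B \ A = [22, 26), [29, 36).
Union of the two gives the symmetric difference.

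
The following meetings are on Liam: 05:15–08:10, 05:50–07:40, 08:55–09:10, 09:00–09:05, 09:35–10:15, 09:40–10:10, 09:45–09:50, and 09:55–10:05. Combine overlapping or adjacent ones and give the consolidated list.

05:50–07:40 overlaps/touches 05:15–08:10 → extend to 05:15–08:10.
08:55–09:10 is disjoint → start new block.
09:00–09:05 overlaps/touches 08:55–09:10 → extend to 08:55–09:10.
09:35–10:15 is disjoint → start new block.
09:40–10:10 overlaps/touches 09:35–10:15 → extend to 09:35–10:15.
09:45–09:50 overlaps/touches 09:35–10:15 → extend to 09:35–10:15.
09:55–10:05 overlaps/touches 09:35–10:15 → extend to 09:35–10:15.

05:15–08:10, 08:55–09:10, 09:35–10:15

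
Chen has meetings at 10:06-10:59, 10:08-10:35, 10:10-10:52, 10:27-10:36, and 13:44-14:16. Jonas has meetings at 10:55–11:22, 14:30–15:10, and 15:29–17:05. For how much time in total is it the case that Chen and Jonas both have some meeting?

4 min

First set merges to 10:06–10:59, 13:44–14:16.
A ∩ B = 10:55–10:59.
Total: 4 min.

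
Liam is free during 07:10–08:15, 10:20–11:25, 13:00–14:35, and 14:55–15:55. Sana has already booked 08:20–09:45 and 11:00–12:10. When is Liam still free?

07:10–08:15: nothing removed.
10:20–11:25 \ B = 10:20–11:00.
13:00–14:35: nothing removed.
14:55–15:55: nothing removed.

07:10–08:15, 10:20–11:00, 13:00–14:35, 14:55–15:55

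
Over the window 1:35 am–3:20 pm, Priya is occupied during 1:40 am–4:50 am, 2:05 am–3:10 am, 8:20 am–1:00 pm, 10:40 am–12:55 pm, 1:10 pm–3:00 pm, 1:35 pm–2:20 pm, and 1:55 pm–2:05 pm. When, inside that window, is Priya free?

1:35 am–1:40 am, 4:50 am–8:20 am, 1:00 pm–1:10 pm, 3:00 pm–3:20 pm

The merged coverage is 1:40 am–4:50 am, 8:20 am–1:00 pm, 1:10 pm–3:00 pm.
Gaps within 1:35 am–3:20 pm: 1:35 am–1:40 am, 4:50 am–8:20 am, 1:00 pm–1:10 pm, 3:00 pm–3:20 pm.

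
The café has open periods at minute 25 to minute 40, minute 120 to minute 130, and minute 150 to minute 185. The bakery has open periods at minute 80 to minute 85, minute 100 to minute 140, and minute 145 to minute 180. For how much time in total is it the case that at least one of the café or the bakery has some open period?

A ∪ B = minute 25 to minute 40, minute 80 to minute 85, minute 100 to minute 140, minute 145 to minute 185.
Total: 15 minutes + 5 minutes + 40 minutes + 40 minutes = 100 minutes.

100 minutes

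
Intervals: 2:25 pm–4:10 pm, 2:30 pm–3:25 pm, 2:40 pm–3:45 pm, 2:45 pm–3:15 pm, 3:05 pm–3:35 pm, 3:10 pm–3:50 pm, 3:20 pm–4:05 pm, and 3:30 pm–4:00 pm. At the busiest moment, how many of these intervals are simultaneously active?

Walk the sorted start/end points keeping a running depth.
The depth first hits 6 at 3:10 pm.

6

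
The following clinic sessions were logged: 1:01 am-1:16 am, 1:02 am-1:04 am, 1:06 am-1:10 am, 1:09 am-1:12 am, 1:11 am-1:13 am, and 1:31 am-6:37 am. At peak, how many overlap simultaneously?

At 1:09 am, 3 of the intervals are simultaneously active.
No point has more.

3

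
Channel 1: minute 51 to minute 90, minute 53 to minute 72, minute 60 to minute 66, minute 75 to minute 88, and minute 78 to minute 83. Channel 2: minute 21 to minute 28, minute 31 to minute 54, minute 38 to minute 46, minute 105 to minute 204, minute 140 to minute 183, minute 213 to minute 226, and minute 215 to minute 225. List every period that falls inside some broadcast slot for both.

minute 51 to minute 54

Merge the first list: minute 51 to minute 90.
Merge the second list: minute 21 to minute 28, minute 31 to minute 54, minute 105 to minute 204, minute 213 to minute 226.
minute 51 to minute 90 ∩ B → minute 51 to minute 54.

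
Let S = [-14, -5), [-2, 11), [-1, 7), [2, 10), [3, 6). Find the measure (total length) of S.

22

Merged: [-14, -5), [-2, 11).
Lengths: 9 + 13 = 22.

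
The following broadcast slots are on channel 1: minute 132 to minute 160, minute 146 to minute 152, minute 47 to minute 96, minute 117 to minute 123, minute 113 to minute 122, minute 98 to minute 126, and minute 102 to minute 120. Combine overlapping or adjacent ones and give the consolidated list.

minute 47 to minute 96, minute 98 to minute 126, minute 132 to minute 160

Sort by start: minute 47 to minute 96, minute 98 to minute 126, minute 102 to minute 120, minute 113 to minute 122, minute 117 to minute 123, minute 132 to minute 160, minute 146 to minute 152.
minute 98 to minute 126 is disjoint → start new block.
minute 102 to minute 120 overlaps/touches minute 98 to minute 126 → extend to minute 98 to minute 126.
minute 113 to minute 122 overlaps/touches minute 98 to minute 126 → extend to minute 98 to minute 126.
minute 117 to minute 123 overlaps/touches minute 98 to minute 126 → extend to minute 98 to minute 126.
minute 132 to minute 160 is disjoint → start new block.
minute 146 to minute 152 overlaps/touches minute 132 to minute 160 → extend to minute 132 to minute 160.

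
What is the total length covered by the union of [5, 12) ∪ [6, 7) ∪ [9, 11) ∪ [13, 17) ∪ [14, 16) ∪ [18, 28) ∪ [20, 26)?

Merged: [5, 12), [13, 17), [18, 28).
Lengths: 7 + 4 + 10 = 21.

21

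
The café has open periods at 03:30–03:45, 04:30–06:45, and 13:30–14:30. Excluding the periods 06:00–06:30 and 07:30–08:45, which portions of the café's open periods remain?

03:30–03:45, 04:30–06:00, 06:30–06:45, 13:30–14:30

03:30–03:45: no B overlap → unchanged.
04:30–06:45 minus B → 04:30–06:00, 06:30–06:45.
13:30–14:30: no B overlap → unchanged.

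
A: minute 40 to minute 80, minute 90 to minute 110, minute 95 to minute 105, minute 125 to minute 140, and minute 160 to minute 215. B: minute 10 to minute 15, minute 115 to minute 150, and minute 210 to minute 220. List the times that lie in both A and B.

minute 125 to minute 140, minute 210 to minute 215

First set merges to minute 40 to minute 80, minute 90 to minute 110, minute 125 to minute 140, minute 160 to minute 215.
minute 40 to minute 80 falls entirely outside B.
minute 90 to minute 110 falls entirely outside B.
minute 125 to minute 140 overlaps B on minute 125 to minute 140.
minute 160 to minute 215 overlaps B on minute 210 to minute 215.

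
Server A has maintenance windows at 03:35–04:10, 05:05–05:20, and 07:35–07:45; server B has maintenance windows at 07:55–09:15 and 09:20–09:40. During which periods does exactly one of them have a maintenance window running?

03:35-04:10, 05:05-05:20, 07:35-07:45, 07:55-09:15, 09:20-09:40

A but not B: 03:35-04:10, 05:05-05:20, 07:35-07:45.
B but not A: 07:55-09:15, 09:20-09:40.
Combining gives A △ B.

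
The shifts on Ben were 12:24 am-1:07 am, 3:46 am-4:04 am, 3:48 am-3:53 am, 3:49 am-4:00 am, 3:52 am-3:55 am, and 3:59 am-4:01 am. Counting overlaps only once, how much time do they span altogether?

Merged: 12:24 am-1:07 am, 3:46 am-4:04 am.
Lengths: 43 min + 18 min = 1 h 1 min.

1 h 1 min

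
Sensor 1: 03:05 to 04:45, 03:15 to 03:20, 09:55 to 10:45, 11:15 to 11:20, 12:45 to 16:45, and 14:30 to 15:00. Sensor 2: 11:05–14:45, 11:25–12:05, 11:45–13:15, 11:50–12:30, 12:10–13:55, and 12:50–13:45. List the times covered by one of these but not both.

A, merged: 03:05–04:45, 09:55–10:45, 11:15–11:20, 12:45–16:45.
B, merged: 11:05–14:45.
A \ B = 03:05–04:45, 09:55–10:45, 14:45–16:45.
B \ A = 11:05–11:15, 11:20–12:45.
Union of the two gives the symmetric difference.

03:05–04:45, 09:55–10:45, 11:05–11:15, 11:20–12:45, 14:45–16:45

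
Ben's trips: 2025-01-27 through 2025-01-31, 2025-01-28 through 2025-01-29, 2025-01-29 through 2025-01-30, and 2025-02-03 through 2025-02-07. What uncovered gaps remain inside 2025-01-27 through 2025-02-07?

After merging, the occupied span is 2025-01-27 through 2025-01-31, 2025-02-03 through 2025-02-07.
Complement within 2025-01-27 through 2025-02-07: 2025-02-01 through 2025-02-02.

2025-02-01 through 2025-02-02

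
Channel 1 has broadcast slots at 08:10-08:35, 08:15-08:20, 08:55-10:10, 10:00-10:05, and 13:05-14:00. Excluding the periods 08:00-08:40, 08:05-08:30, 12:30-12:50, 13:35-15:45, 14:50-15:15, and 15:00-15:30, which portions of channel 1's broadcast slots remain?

08:55-10:10, 13:05-13:35

Merge the first list: 08:10-08:35, 08:55-10:10, 13:05-14:00.
Merge the second list: 08:00-08:40, 12:30-12:50, 13:35-15:45.
08:10-08:35: fully covered by B → removed.
08:55-10:10: no B overlap → unchanged.
13:05-14:00 minus B → 13:05-13:35.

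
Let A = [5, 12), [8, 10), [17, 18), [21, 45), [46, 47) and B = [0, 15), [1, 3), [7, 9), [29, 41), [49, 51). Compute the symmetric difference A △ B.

A, merged: [5, 12), [17, 18), [21, 45), [46, 47).
B, merged: [0, 15), [29, 41), [49, 51).
A \ B = [17, 18), [21, 29), [41, 45), [46, 47).
B \ A = [0, 5), [12, 15), [49, 51).
Union of the two gives the symmetric difference.

[0, 5) ∪ [12, 15) ∪ [17, 18) ∪ [21, 29) ∪ [41, 45) ∪ [46, 47) ∪ [49, 51)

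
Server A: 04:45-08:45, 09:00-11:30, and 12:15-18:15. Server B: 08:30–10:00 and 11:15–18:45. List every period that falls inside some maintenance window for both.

04:45–08:45 ∩ B → 08:30–08:45.
09:00–11:30 ∩ B → 09:00–10:00, 11:15–11:30.
12:15–18:15 ∩ B → 12:15–18:15.

08:30–08:45, 09:00–10:00, 11:15–11:30, 12:15–18:15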